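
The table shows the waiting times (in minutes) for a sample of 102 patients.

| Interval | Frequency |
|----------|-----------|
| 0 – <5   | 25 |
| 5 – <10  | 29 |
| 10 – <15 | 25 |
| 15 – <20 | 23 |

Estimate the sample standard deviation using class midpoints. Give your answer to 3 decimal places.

Midpoints: 2.5, 7.5, 12.5, 17.5
n = 102, Σfm = 995, mean = 9.7549
Σfm² = 12737.5
Σf(m − x̄)² = Σfm² − (Σfm)²/n = 12737.5 − 995²/102 = 3031.3725
Sample variance = 3031.3725 / 101 = 30.0136
Standard deviation = √30.0136 = 5.4785

5.478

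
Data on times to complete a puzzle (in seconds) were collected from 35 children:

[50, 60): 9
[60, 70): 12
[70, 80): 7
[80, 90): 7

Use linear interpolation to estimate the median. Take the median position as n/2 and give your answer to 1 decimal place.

Cumulative frequencies: 9, 21, 28, 35
n = 35; position = n/2 = 17.5.
This falls in the class [60, 70): L = 60, F = 9, f = 12, h = 10.
Median ≈ 60 + ((17.5 − 9) / 12) × 10 = 67.0833

67.1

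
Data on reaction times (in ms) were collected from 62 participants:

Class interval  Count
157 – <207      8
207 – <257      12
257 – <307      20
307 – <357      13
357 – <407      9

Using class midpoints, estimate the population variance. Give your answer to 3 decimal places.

3744.147

Midpoints: 182, 232, 282, 332, 382
n = 62, Σfm = 17634, mean = 284.4194
Σfm² = 5247588
Σf(m − x̄)² = Σfm² − (Σfm)²/n = 5247588 − 17634²/62 = 232137.0968
Population variance = 232137.0968 / 62 = 3744.1467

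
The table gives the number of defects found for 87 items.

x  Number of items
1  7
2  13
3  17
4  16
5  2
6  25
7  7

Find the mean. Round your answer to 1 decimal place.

Values: 1, 2, 3, 4, 5, 6, 7
Σfx = 7×1 + 13×2 + 17×3 + 16×4 + 2×5 + 25×6 + 7×7 = 357
n = Σf = 87
Mean = 357 / 87 = 4.1034

4.1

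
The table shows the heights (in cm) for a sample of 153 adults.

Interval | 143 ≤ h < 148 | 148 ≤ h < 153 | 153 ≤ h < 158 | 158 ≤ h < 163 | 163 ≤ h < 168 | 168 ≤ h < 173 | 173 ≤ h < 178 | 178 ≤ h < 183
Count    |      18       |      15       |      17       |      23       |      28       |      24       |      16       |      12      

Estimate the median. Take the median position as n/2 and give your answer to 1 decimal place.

Cumulative frequencies: 18, 33, 50, 73, 101, 125, 141, 153
n = 153; position = n/2 = 76.5.
This falls in the class 163 ≤ h < 168: L = 163, F = 73, f = 28, h = 5.
Median ≈ 163 + ((76.5 − 73) / 28) × 5 = 163.6250

163.6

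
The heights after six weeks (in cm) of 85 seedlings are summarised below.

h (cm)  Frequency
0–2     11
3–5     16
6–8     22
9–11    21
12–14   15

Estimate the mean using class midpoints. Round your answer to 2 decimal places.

7.46

Midpoints: 1, 4, 7, 10, 13
Σfm = 11×1 + 16×4 + 22×7 + 21×10 + 15×13 = 634
n = Σf = 85
Mean = 634 / 85 = 7.4588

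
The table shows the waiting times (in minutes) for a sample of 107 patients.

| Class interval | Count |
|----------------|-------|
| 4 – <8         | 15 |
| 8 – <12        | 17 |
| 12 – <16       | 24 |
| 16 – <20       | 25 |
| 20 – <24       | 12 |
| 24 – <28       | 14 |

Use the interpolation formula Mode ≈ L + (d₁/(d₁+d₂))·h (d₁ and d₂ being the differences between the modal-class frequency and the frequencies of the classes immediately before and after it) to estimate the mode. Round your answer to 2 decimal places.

16.29

Modal class: 16 – <20 (highest frequency 25).
d₁ = 25 − 24 = 1, d₂ = 25 − 12 = 13
Mode ≈ 16 + (1/(1+13)) × 4 = 16 + 0.2857 = 16.2857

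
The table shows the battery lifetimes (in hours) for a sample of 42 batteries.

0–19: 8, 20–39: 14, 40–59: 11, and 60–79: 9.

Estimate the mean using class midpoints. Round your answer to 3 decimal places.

Midpoints: 9.5, 29.5, 49.5, 69.5
Σfm = 8×9.5 + 14×29.5 + 11×49.5 + 9×69.5 = 1659
n = Σf = 42
Mean = 1659 / 42 = 39.5000

39.500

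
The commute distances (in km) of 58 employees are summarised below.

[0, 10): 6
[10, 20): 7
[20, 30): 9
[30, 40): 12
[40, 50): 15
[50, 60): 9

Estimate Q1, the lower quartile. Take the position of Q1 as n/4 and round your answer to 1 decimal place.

21.7

Cumulative frequencies: 6, 13, 22, 34, 49, 58
n = 58; position = n/4 = 14.5.
This falls in the class [20, 30): L = 20, F = 13, f = 9, h = 10.
Lower quartile ≈ 20 + ((14.5 − 13) / 9) × 10 = 21.6667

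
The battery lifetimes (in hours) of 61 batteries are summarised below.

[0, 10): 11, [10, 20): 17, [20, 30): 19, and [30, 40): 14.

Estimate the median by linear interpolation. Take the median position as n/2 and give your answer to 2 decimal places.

Cumulative frequencies: 11, 28, 47, 61
n = 61; position = n/2 = 30.5.
This falls in the class [20, 30): L = 20, F = 28, f = 19, h = 10.
Median ≈ 20 + ((30.5 − 28) / 19) × 10 = 21.3158

21.32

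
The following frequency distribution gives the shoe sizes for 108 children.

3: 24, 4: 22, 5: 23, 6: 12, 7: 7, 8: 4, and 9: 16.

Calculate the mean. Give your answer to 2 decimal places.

Values: 3, 4, 5, 6, 7, 8, 9
Σfx = 24×3 + 22×4 + 23×5 + 12×6 + 7×7 + 4×8 + 16×9 = 572
n = Σf = 108
Mean = 572 / 108 = 5.2963

5.30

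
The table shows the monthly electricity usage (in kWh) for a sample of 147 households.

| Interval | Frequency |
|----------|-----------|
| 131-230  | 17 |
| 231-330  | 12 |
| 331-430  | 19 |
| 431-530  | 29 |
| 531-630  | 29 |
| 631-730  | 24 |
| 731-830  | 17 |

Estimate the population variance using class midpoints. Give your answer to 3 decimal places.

33342.589

Midpoints: 180.5, 280.5, 380.5, 480.5, 580.5, 680.5, 780.5
n = 147, Σfm = 74033.5, mean = 503.6293
Σfm² = 42186796.75
Σf(m − x̄)² = Σfm² − (Σfm)²/n = 42186796.75 − 74033.5²/147 = 4901360.5442
Population variance = 4901360.5442 / 147 = 33342.5887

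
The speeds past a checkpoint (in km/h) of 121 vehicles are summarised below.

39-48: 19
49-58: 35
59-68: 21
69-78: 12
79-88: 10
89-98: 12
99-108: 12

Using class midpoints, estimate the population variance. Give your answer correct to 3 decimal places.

370.016

Midpoints: 43.5, 53.5, 63.5, 73.5, 83.5, 93.5, 103.5
n = 121, Σfm = 8113.5, mean = 67.0537
Σfm² = 588812.25
Σf(m − x̄)² = Σfm² − (Σfm)²/n = 588812.25 − 8113.5²/121 = 44771.9008
Population variance = 44771.9008 / 121 = 370.0157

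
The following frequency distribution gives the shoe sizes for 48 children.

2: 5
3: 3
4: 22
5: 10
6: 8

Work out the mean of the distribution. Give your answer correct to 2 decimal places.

Values: 2, 3, 4, 5, 6
Σfx = 5×2 + 3×3 + 22×4 + 10×5 + 8×6 = 205
n = Σf = 48
Mean = 205 / 48 = 4.2708

4.27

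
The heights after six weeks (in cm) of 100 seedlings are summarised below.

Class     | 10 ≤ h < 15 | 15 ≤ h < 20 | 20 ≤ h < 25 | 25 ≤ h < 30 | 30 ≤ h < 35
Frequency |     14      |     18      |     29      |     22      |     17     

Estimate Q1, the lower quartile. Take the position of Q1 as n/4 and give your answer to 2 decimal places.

18.06

Cumulative frequencies: 14, 32, 61, 83, 100
n = 100; position = n/4 = 25.
This falls in the class 15 ≤ h < 20: L = 15, F = 14, f = 18, h = 5.
Lower quartile ≈ 15 + ((25 − 14) / 18) × 5 = 18.0556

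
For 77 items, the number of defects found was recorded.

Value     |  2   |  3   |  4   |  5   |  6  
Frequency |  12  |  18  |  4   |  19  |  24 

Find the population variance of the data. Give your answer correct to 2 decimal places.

Values: 2, 3, 4, 5, 6
n = 77, Σfx = 333, mean = 4.3247
Σfx² = 1613
Σf(x − x̄)² = Σfx² − (Σfx)²/n = 1613 − 333²/77 = 172.8831
Population variance = 172.8831 / 77 = 2.2452

2.25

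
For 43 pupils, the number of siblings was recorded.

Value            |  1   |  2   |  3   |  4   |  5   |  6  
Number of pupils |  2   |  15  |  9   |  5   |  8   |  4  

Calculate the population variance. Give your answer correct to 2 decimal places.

2.13

Values: 1, 2, 3, 4, 5, 6
n = 43, Σfx = 143, mean = 3.3256
Σfx² = 567
Σf(x − x̄)² = Σfx² − (Σfx)²/n = 567 − 143²/43 = 91.4419
Population variance = 91.4419 / 43 = 2.1266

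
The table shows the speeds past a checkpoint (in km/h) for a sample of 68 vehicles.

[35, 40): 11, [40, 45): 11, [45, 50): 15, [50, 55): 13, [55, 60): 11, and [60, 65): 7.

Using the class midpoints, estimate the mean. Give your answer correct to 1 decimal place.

Midpoints: 37.5, 42.5, 47.5, 52.5, 57.5, 62.5
Σfm = 11×37.5 + 11×42.5 + 15×47.5 + 13×52.5 + 11×57.5 + 7×62.5 = 3345
n = Σf = 68
Mean = 3345 / 68 = 49.1912

49.2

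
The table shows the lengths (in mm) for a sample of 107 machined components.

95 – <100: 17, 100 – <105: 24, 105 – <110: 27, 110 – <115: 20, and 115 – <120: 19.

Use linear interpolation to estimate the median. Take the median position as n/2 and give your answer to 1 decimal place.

107.3

Cumulative frequencies: 17, 41, 68, 88, 107
n = 107; position = n/2 = 53.5.
This falls in the class 105 – <110: L = 105, F = 41, f = 27, h = 5.
Median ≈ 105 + ((53.5 − 41) / 27) × 5 = 107.3148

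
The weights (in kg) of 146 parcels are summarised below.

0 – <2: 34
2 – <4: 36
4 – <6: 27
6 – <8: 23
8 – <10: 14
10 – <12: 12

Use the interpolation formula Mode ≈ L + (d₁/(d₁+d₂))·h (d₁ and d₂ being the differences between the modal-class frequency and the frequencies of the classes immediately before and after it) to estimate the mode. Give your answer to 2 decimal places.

2.36

Modal class: 2 – <4 (highest frequency 36).
d₁ = 36 − 34 = 2, d₂ = 36 − 27 = 9
Mode ≈ 2 + (2/(2+9)) × 2 = 2 + 0.3636 = 2.3636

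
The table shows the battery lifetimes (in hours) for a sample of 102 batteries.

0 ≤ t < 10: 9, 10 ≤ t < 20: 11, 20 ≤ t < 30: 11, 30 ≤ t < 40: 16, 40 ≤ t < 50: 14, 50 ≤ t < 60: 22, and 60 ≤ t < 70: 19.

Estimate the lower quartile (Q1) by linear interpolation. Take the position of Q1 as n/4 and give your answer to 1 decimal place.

Cumulative frequencies: 9, 20, 31, 47, 61, 83, 102
n = 102; position = n/4 = 25.5.
This falls in the class 20 ≤ t < 30: L = 20, F = 20, f = 11, h = 10.
Lower quartile ≈ 20 + ((25.5 − 20) / 11) × 10 = 25.0000

25.0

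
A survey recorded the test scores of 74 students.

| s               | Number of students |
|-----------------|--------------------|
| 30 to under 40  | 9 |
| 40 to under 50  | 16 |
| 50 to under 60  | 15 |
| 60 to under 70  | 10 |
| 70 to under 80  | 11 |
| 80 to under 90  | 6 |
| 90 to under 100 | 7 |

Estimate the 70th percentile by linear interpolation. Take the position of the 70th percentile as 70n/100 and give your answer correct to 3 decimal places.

71.636

Cumulative frequencies: 9, 25, 40, 50, 61, 67, 74
n = 74; position = 70n/100 = 51.8.
This falls in the class 70 to under 80: L = 70, F = 50, f = 11, h = 10.
70th percentile ≈ 70 + ((51.8 − 50) / 11) × 10 = 71.6364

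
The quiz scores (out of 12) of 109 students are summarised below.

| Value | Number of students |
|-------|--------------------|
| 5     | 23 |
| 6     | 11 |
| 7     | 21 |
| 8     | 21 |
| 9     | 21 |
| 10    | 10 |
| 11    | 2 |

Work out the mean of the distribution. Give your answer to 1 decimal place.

Values: 5, 6, 7, 8, 9, 10, 11
Σfx = 23×5 + 11×6 + 21×7 + 21×8 + 21×9 + 10×10 + 2×11 = 807
n = Σf = 109
Mean = 807 / 109 = 7.4037

7.4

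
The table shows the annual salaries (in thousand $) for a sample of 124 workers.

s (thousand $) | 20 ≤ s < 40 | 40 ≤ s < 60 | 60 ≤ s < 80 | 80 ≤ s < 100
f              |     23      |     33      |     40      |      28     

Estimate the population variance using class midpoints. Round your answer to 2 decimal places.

425.88

Midpoints: 30, 50, 70, 90
n = 124, Σfm = 7660, mean = 61.7742
Σfm² = 526000
Σf(m − x̄)² = Σfm² − (Σfm)²/n = 526000 − 7660²/124 = 52809.6774
Population variance = 52809.6774 / 124 = 425.8845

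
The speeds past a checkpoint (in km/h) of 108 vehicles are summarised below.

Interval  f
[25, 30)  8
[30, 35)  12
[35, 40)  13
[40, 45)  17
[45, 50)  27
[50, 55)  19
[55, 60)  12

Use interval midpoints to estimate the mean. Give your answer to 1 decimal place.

Midpoints: 27.5, 32.5, 37.5, 42.5, 47.5, 52.5, 57.5
Σfm = 8×27.5 + 12×32.5 + 13×37.5 + 17×42.5 + 27×47.5 + 19×52.5 + 12×57.5 = 4790
n = Σf = 108
Mean = 4790 / 108 = 44.3519

44.4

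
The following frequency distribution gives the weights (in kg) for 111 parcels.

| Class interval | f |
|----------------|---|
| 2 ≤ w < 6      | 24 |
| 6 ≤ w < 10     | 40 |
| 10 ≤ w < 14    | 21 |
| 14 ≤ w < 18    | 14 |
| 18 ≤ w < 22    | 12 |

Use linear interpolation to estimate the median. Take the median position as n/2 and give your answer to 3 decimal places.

9.150

Cumulative frequencies: 24, 64, 85, 99, 111
n = 111; position = n/2 = 55.5.
This falls in the class 6 ≤ w < 10: L = 6, F = 24, f = 40, h = 4.
Median ≈ 6 + ((55.5 − 24) / 40) × 4 = 9.1500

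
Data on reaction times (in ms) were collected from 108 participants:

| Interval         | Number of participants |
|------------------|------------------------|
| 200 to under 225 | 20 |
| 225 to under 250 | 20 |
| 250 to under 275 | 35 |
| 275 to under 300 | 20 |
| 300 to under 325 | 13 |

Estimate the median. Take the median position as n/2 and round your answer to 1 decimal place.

260.0

Cumulative frequencies: 20, 40, 75, 95, 108
n = 108; position = n/2 = 54.
This falls in the class 250 to under 275: L = 250, F = 40, f = 35, h = 25.
Median ≈ 250 + ((54 − 40) / 35) × 25 = 260.0000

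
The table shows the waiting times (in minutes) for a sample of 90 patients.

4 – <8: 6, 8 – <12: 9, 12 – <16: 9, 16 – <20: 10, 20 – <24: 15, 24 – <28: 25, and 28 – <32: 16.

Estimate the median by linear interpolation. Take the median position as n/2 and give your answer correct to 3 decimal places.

Cumulative frequencies: 6, 15, 24, 34, 49, 74, 90
n = 90; position = n/2 = 45.
This falls in the class 20 – <24: L = 20, F = 34, f = 15, h = 4.
Median ≈ 20 + ((45 − 34) / 15) × 4 = 22.9333

22.933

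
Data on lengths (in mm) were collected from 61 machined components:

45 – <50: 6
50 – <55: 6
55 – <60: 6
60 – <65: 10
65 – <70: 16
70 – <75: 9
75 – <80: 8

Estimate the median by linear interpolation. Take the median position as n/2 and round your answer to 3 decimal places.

65.781

Cumulative frequencies: 6, 12, 18, 28, 44, 53, 61
n = 61; position = n/2 = 30.5.
This falls in the class 65 – <70: L = 65, F = 28, f = 16, h = 5.
Median ≈ 65 + ((30.5 − 28) / 16) × 5 = 65.7812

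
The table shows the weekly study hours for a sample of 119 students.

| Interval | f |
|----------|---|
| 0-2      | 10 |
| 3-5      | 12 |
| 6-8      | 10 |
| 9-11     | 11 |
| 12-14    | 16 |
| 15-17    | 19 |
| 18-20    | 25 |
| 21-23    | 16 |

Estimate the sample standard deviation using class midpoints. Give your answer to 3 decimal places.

Midpoints: 1, 4, 7, 10, 13, 16, 19, 22
n = 119, Σfm = 1577, mean = 13.2521
Σfm² = 26129
Σf(m − x̄)² = Σfm² − (Σfm)²/n = 26129 − 1577²/119 = 5230.4370
Sample variance = 5230.4370 / 118 = 44.3257
Standard deviation = √44.3257 = 6.6578

6.658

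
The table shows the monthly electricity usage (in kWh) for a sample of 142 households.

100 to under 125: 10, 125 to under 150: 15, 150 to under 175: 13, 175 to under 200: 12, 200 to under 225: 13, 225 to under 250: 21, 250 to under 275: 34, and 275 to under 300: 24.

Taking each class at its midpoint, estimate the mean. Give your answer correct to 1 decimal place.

219.2

Midpoints: 112.5, 137.5, 162.5, 187.5, 212.5, 237.5, 262.5, 287.5
Σfm = 10×112.5 + 15×137.5 + 13×162.5 + 12×187.5 + 13×212.5 + 21×237.5 + 34×262.5 + 24×287.5 = 31125
n = Σf = 142
Mean = 31125 / 142 = 219.1901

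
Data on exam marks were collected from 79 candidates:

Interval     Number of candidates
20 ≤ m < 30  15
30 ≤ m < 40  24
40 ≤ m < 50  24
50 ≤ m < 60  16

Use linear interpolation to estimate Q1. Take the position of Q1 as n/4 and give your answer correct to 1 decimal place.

Cumulative frequencies: 15, 39, 63, 79
n = 79; position = n/4 = 19.75.
This falls in the class 30 ≤ m < 40: L = 30, F = 15, f = 24, h = 10.
Lower quartile ≈ 30 + ((19.75 − 15) / 24) × 10 = 31.9792

32.0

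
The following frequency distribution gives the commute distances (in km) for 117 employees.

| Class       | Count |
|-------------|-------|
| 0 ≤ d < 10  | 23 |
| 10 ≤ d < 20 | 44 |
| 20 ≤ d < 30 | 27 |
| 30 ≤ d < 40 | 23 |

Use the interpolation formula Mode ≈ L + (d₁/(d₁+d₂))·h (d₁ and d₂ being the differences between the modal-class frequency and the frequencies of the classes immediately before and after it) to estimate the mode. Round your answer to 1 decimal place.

15.5

Modal class: 10 ≤ d < 20 (highest frequency 44).
d₁ = 44 − 23 = 21, d₂ = 44 − 27 = 17
Mode ≈ 10 + (21/(21+17)) × 10 = 10 + 5.5263 = 15.5263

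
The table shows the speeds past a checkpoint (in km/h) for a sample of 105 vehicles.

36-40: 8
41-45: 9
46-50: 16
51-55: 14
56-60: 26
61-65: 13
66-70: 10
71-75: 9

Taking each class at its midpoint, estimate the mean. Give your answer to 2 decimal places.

55.86

Midpoints: 38, 43, 48, 53, 58, 63, 68, 73
Σfm = 8×38 + 9×43 + 16×48 + 14×53 + 26×58 + 13×63 + 10×68 + 9×73 = 5865
n = Σf = 105
Mean = 5865 / 105 = 55.8571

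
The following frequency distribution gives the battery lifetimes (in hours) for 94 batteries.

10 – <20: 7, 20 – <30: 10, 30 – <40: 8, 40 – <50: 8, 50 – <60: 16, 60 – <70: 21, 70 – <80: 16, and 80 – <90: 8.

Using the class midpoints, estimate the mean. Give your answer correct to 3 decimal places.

54.468

Midpoints: 15, 25, 35, 45, 55, 65, 75, 85
Σfm = 7×15 + 10×25 + 8×35 + 8×45 + 16×55 + 21×65 + 16×75 + 8×85 = 5120
n = Σf = 94
Mean = 5120 / 94 = 54.4681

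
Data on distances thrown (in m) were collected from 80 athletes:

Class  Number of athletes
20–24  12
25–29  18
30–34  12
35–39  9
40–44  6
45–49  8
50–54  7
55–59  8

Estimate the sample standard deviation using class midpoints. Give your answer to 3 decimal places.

11.529

Midpoints: 22, 27, 32, 37, 42, 47, 52, 57
n = 80, Σfm = 2915, mean = 36.4375
Σfm² = 116715
Σf(m − x̄)² = Σfm² − (Σfm)²/n = 116715 − 2915²/80 = 10499.6875
Sample variance = 10499.6875 / 79 = 132.9074
Standard deviation = √132.9074 = 11.5285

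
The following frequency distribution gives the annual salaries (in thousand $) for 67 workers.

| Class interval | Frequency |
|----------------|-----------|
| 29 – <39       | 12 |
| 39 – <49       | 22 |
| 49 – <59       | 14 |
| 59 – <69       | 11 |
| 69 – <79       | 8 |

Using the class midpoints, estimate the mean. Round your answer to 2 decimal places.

Midpoints: 34, 44, 54, 64, 74
Σfm = 12×34 + 22×44 + 14×54 + 11×64 + 8×74 = 3428
n = Σf = 67
Mean = 3428 / 67 = 51.1642

51.16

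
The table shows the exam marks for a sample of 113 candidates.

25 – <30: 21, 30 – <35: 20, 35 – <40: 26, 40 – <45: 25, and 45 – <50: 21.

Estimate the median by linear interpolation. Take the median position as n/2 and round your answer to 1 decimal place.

Cumulative frequencies: 21, 41, 67, 92, 113
n = 113; position = n/2 = 56.5.
This falls in the class 35 – <40: L = 35, F = 41, f = 26, h = 5.
Median ≈ 35 + ((56.5 − 41) / 26) × 5 = 37.9808

38.0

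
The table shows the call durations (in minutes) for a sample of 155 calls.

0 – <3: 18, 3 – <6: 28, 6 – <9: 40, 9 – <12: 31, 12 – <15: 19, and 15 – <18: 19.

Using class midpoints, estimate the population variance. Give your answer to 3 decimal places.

Midpoints: 1.5, 4.5, 7.5, 10.5, 13.5, 16.5
n = 155, Σfm = 1348.5, mean = 8.7000
Σfm² = 14910.75
Σf(m − x̄)² = Σfm² − (Σfm)²/n = 14910.75 − 1348.5²/155 = 3178.8000
Population variance = 3178.8000 / 155 = 20.5084

20.508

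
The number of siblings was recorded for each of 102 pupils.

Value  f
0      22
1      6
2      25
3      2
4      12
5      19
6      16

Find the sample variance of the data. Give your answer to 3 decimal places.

Values: 0, 1, 2, 3, 4, 5, 6
n = 102, Σfx = 301, mean = 2.9510
Σfx² = 1367
Σf(x − x̄)² = Σfx² − (Σfx)²/n = 1367 − 301²/102 = 478.7549
Sample variance = 478.7549 / 101 = 4.7401

4.740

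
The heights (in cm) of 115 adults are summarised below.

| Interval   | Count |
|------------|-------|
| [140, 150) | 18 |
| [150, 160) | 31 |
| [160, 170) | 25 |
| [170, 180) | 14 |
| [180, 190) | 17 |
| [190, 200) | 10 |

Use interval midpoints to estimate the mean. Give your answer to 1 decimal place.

Midpoints: 145, 155, 165, 175, 185, 195
Σfm = 18×145 + 31×155 + 25×165 + 14×175 + 17×185 + 10×195 = 19085
n = Σf = 115
Mean = 19085 / 115 = 165.9565

166.0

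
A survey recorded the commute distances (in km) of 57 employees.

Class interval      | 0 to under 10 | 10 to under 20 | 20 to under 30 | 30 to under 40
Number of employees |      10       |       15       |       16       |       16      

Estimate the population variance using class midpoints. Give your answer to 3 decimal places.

113.450

Midpoints: 5, 15, 25, 35
n = 57, Σfm = 1235, mean = 21.6667
Σfm² = 33225
Σf(m − x̄)² = Σfm² − (Σfm)²/n = 33225 − 1235²/57 = 6466.6667
Population variance = 6466.6667 / 57 = 113.4503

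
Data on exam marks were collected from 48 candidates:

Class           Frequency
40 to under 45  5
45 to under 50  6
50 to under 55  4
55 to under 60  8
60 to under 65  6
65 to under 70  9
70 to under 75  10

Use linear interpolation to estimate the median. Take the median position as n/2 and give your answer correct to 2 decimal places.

60.83

Cumulative frequencies: 5, 11, 15, 23, 29, 38, 48
n = 48; position = n/2 = 24.
This falls in the class 60 to under 65: L = 60, F = 23, f = 6, h = 5.
Median ≈ 60 + ((24 − 23) / 6) × 5 = 60.8333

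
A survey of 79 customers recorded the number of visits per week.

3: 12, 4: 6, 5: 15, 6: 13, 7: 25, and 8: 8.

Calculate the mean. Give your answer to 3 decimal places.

Values: 3, 4, 5, 6, 7, 8
Σfx = 12×3 + 6×4 + 15×5 + 13×6 + 25×7 + 8×8 = 452
n = Σf = 79
Mean = 452 / 79 = 5.7215

5.722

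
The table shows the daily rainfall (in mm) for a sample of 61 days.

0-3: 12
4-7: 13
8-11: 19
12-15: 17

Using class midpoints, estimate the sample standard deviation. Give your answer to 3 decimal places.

4.365

Midpoints: 1.5, 5.5, 9.5, 13.5
n = 61, Σfm = 499.5, mean = 8.1885
Σfm² = 5233.25
Σf(m − x̄)² = Σfm² − (Σfm)²/n = 5233.25 − 499.5²/61 = 1143.0820
Sample variance = 1143.0820 / 60 = 19.0514
Standard deviation = √19.0514 = 4.3648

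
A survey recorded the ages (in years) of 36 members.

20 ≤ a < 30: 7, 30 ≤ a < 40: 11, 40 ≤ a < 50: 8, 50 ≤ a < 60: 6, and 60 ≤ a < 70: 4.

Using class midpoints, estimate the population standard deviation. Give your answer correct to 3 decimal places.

Midpoints: 25, 35, 45, 55, 65
n = 36, Σfm = 1510, mean = 41.9444
Σfm² = 69100
Σf(m − x̄)² = Σfm² − (Σfm)²/n = 69100 − 1510²/36 = 5763.8889
Population variance = 5763.8889 / 36 = 160.1080
Standard deviation = √160.1080 = 12.6534

12.653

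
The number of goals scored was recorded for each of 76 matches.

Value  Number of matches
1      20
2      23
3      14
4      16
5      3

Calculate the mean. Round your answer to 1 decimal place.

2.5

Values: 1, 2, 3, 4, 5
Σfx = 20×1 + 23×2 + 14×3 + 16×4 + 3×5 = 187
n = Σf = 76
Mean = 187 / 76 = 2.4605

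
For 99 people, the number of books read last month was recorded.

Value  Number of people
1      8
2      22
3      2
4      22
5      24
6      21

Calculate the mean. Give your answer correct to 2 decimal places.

Values: 1, 2, 3, 4, 5, 6
Σfx = 8×1 + 22×2 + 2×3 + 22×4 + 24×5 + 21×6 = 392
n = Σf = 99
Mean = 392 / 99 = 3.9596

3.96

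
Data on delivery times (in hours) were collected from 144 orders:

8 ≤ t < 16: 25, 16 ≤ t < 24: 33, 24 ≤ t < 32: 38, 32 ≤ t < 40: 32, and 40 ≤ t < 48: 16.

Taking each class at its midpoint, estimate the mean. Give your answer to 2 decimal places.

26.94

Midpoints: 12, 20, 28, 36, 44
Σfm = 25×12 + 33×20 + 38×28 + 32×36 + 16×44 = 3880
n = Σf = 144
Mean = 3880 / 144 = 26.9444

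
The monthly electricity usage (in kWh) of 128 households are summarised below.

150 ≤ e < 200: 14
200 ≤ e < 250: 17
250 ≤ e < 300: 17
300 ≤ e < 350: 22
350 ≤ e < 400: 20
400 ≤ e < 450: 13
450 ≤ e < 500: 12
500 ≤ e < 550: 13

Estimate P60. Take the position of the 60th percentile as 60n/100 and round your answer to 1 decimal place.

367.0

Cumulative frequencies: 14, 31, 48, 70, 90, 103, 115, 128
n = 128; position = 60n/100 = 76.8.
This falls in the class 350 ≤ e < 400: L = 350, F = 70, f = 20, h = 50.
60th percentile ≈ 350 + ((76.8 − 70) / 20) × 50 = 367.0000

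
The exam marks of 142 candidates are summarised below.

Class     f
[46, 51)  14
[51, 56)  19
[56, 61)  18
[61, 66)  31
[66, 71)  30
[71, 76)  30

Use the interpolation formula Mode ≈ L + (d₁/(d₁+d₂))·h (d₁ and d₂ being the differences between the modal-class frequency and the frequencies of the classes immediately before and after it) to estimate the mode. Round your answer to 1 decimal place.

65.6

Modal class: [61, 66) (highest frequency 31).
d₁ = 31 − 18 = 13, d₂ = 31 − 30 = 1
Mode ≈ 61 + (13/(13+1)) × 5 = 61 + 4.6429 = 65.6429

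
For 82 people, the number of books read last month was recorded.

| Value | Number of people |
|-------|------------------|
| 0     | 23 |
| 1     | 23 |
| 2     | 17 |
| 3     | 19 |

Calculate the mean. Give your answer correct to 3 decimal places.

Values: 0, 1, 2, 3
Σfx = 23×0 + 23×1 + 17×2 + 19×3 = 114
n = Σf = 82
Mean = 114 / 82 = 1.3902

1.390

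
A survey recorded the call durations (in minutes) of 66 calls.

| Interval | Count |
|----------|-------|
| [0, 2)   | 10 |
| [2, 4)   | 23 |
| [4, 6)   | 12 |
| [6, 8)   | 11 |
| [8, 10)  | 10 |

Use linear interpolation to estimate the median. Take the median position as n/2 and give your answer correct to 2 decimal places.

4.00

Cumulative frequencies: 10, 33, 45, 56, 66
n = 66; position = n/2 = 33.
This falls in the class [2, 4): L = 2, F = 10, f = 23, h = 2.
Median ≈ 2 + ((33 − 10) / 23) × 2 = 4.0000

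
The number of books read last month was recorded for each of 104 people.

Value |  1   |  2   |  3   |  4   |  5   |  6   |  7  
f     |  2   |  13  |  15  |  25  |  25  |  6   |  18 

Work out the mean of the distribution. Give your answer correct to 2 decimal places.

Values: 1, 2, 3, 4, 5, 6, 7
Σfx = 2×1 + 13×2 + 15×3 + 25×4 + 25×5 + 6×6 + 18×7 = 460
n = Σf = 104
Mean = 460 / 104 = 4.4231

4.42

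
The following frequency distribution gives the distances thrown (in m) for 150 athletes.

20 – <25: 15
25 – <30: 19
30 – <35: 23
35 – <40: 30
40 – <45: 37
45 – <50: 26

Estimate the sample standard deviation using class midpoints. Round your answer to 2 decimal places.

7.91

Midpoints: 22.5, 27.5, 32.5, 37.5, 42.5, 47.5
n = 150, Σfm = 5540, mean = 36.9333
Σfm² = 213937.5
Σf(m − x̄)² = Σfm² − (Σfm)²/n = 213937.5 − 5540²/150 = 9326.8333
Sample variance = 9326.8333 / 149 = 62.5962
Standard deviation = √62.5962 = 7.9118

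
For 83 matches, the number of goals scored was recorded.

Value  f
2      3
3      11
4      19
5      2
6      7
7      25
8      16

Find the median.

6

Cumulative frequencies: 3, 14, 33, 35, 42, 67, 83
n = 83, so the median is the value in position (n+1)/2 = 42.
Position 42 falls at value 6.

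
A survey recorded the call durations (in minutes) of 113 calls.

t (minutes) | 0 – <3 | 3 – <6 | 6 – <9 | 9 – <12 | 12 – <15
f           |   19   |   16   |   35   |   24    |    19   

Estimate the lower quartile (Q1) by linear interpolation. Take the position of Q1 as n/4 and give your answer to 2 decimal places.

4.73

Cumulative frequencies: 19, 35, 70, 94, 113
n = 113; position = n/4 = 28.25.
This falls in the class 3 – <6: L = 3, F = 19, f = 16, h = 3.
Lower quartile ≈ 3 + ((28.25 − 19) / 16) × 3 = 4.7344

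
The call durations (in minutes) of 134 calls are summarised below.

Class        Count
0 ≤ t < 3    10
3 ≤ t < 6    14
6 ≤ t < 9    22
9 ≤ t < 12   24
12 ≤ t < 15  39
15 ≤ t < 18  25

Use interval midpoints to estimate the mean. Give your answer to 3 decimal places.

Midpoints: 1.5, 4.5, 7.5, 10.5, 13.5, 16.5
Σfm = 10×1.5 + 14×4.5 + 22×7.5 + 24×10.5 + 39×13.5 + 25×16.5 = 1434
n = Σf = 134
Mean = 1434 / 134 = 10.7015

10.701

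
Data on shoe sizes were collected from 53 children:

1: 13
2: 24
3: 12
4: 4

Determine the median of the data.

Cumulative frequencies: 13, 37, 49, 53
n = 53, so the median is the value in position (n+1)/2 = 27.
Position 27 falls at value 2.

2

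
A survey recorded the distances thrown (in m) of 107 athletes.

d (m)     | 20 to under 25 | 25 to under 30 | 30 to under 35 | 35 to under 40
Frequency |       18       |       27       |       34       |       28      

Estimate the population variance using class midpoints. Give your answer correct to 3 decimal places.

26.998

Midpoints: 22.5, 27.5, 32.5, 37.5
n = 107, Σfm = 3302.5, mean = 30.8645
Σfm² = 104818.75
Σf(m − x̄)² = Σfm² − (Σfm)²/n = 104818.75 − 3302.5²/107 = 2888.7850
Population variance = 2888.7850 / 107 = 26.9980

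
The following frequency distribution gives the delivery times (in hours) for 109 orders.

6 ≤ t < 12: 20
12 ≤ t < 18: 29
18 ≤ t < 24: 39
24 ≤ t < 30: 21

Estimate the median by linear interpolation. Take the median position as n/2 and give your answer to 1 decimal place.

Cumulative frequencies: 20, 49, 88, 109
n = 109; position = n/2 = 54.5.
This falls in the class 18 ≤ t < 24: L = 18, F = 49, f = 39, h = 6.
Median ≈ 18 + ((54.5 − 49) / 39) × 6 = 18.8462

18.8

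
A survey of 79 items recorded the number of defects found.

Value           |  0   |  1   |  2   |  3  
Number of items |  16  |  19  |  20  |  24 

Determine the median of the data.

Cumulative frequencies: 16, 35, 55, 79
n = 79, so the median is the value in position (n+1)/2 = 40.
Position 40 falls at value 2.

2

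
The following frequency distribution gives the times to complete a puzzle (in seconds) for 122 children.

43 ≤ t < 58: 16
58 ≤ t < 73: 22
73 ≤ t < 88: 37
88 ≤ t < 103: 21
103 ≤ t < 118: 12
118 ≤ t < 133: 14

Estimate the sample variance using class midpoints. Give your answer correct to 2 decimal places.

505.92

Midpoints: 50.5, 65.5, 80.5, 95.5, 110.5, 125.5
n = 122, Σfm = 10316, mean = 84.5574
Σfm² = 933510.5
Σf(m − x̄)² = Σfm² − (Σfm)²/n = 933510.5 − 10316²/122 = 61216.5984
Sample variance = 61216.5984 / 121 = 505.9223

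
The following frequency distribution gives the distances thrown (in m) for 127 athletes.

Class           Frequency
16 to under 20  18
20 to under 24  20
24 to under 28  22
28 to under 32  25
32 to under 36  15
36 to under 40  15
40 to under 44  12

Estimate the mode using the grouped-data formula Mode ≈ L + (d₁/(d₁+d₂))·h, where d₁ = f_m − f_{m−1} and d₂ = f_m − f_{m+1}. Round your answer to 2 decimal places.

28.92

Modal class: 28 to under 32 (highest frequency 25).
d₁ = 25 − 22 = 3, d₂ = 25 − 15 = 10
Mode ≈ 28 + (3/(3+10)) × 4 = 28 + 0.9231 = 28.9231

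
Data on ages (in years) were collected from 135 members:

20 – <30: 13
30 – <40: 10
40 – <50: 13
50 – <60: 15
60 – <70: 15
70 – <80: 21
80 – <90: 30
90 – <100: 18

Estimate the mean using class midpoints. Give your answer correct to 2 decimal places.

Midpoints: 25, 35, 45, 55, 65, 75, 85, 95
Σfm = 13×25 + 10×35 + 13×45 + 15×55 + 15×65 + 21×75 + 30×85 + 18×95 = 8895
n = Σf = 135
Mean = 8895 / 135 = 65.8889

65.89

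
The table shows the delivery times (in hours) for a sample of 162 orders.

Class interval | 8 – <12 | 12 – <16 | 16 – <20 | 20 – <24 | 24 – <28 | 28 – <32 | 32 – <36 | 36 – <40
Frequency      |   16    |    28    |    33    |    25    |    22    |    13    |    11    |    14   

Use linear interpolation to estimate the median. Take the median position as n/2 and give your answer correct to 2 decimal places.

Cumulative frequencies: 16, 44, 77, 102, 124, 137, 148, 162
n = 162; position = n/2 = 81.
This falls in the class 20 – <24: L = 20, F = 77, f = 25, h = 4.
Median ≈ 20 + ((81 − 77) / 25) × 4 = 20.6400

20.64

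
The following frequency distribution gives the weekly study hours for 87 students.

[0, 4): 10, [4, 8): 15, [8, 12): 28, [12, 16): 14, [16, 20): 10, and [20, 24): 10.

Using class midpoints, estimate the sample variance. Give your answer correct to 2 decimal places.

Midpoints: 2, 6, 10, 14, 18, 22
n = 87, Σfm = 986, mean = 11.3333
Σfm² = 14204
Σf(m − x̄)² = Σfm² − (Σfm)²/n = 14204 − 986²/87 = 3029.3333
Sample variance = 3029.3333 / 86 = 35.2248

35.22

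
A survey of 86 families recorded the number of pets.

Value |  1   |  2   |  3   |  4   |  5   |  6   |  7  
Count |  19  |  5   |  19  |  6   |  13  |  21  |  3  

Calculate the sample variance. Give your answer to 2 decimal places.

Values: 1, 2, 3, 4, 5, 6, 7
n = 86, Σfx = 322, mean = 3.7442
Σfx² = 1534
Σf(x − x̄)² = Σfx² − (Σfx)²/n = 1534 − 322²/86 = 328.3721
Sample variance = 328.3721 / 85 = 3.8632

3.86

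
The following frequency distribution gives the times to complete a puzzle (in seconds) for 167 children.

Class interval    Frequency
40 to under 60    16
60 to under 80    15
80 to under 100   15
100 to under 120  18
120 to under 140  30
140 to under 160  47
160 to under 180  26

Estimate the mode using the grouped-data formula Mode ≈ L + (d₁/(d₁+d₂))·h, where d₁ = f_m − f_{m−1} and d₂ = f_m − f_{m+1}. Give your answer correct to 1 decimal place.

Modal class: 140 to under 160 (highest frequency 47).
d₁ = 47 − 30 = 17, d₂ = 47 − 26 = 21
Mode ≈ 140 + (17/(17+21)) × 20 = 140 + 8.9474 = 148.9474

148.9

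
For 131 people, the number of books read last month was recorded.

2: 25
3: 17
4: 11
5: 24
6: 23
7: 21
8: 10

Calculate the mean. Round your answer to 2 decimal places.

Values: 2, 3, 4, 5, 6, 7, 8
Σfx = 25×2 + 17×3 + 11×4 + 24×5 + 23×6 + 21×7 + 10×8 = 630
n = Σf = 131
Mean = 630 / 131 = 4.8092

4.81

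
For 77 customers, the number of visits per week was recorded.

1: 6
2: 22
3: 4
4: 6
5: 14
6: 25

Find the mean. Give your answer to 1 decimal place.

Values: 1, 2, 3, 4, 5, 6
Σfx = 6×1 + 22×2 + 4×3 + 6×4 + 14×5 + 25×6 = 306
n = Σf = 77
Mean = 306 / 77 = 3.9740

4.0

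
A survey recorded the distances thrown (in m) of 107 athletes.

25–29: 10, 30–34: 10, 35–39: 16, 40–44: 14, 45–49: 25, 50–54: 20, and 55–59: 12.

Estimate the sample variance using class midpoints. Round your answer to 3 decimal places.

Midpoints: 27, 32, 37, 42, 47, 52, 57
n = 107, Σfm = 4669, mean = 43.6355
Σfm² = 212423
Σf(m − x̄)² = Σfm² − (Σfm)²/n = 212423 − 4669²/107 = 8688.7850
Sample variance = 8688.7850 / 106 = 81.9697

81.970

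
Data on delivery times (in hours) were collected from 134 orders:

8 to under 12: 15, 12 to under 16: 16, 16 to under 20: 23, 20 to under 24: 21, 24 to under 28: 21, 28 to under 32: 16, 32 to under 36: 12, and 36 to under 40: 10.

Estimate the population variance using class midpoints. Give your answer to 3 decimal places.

Midpoints: 10, 14, 18, 22, 26, 30, 34, 38
n = 134, Σfm = 3064, mean = 22.8657
Σfm² = 79160
Σf(m − x̄)² = Σfm² − (Σfm)²/n = 79160 − 3064²/134 = 9099.5821
Population variance = 9099.5821 / 134 = 67.9073

67.907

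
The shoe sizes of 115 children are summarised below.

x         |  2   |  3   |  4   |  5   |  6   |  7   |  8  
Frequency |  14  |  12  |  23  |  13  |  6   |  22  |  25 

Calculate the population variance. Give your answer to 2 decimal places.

4.39

Values: 2, 3, 4, 5, 6, 7, 8
n = 115, Σfx = 611, mean = 5.3130
Σfx² = 3751
Σf(x − x̄)² = Σfx² − (Σfx)²/n = 3751 − 611²/115 = 504.7304
Population variance = 504.7304 / 115 = 4.3890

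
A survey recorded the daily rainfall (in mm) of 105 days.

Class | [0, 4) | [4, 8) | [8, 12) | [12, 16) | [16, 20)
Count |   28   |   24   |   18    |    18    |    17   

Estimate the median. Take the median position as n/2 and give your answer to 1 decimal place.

Cumulative frequencies: 28, 52, 70, 88, 105
n = 105; position = n/2 = 52.5.
This falls in the class [8, 12): L = 8, F = 52, f = 18, h = 4.
Median ≈ 8 + ((52.5 − 52) / 18) × 4 = 8.1111

8.1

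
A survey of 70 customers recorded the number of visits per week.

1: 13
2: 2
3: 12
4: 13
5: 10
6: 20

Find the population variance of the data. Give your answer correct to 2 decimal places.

3.24

Values: 1, 2, 3, 4, 5, 6
n = 70, Σfx = 275, mean = 3.9286
Σfx² = 1307
Σf(x − x̄)² = Σfx² − (Σfx)²/n = 1307 − 275²/70 = 226.6429
Population variance = 226.6429 / 70 = 3.2378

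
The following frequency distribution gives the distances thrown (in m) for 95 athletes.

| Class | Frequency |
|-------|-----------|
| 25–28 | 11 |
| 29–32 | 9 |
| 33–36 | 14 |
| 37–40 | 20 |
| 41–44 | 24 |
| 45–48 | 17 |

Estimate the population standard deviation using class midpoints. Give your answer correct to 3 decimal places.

6.364

Midpoints: 26.5, 30.5, 34.5, 38.5, 42.5, 46.5
n = 95, Σfm = 3629.5, mean = 38.2053
Σfm² = 142513.75
Σf(m − x̄)² = Σfm² − (Σfm)²/n = 142513.75 − 3629.5²/95 = 3847.7474
Population variance = 3847.7474 / 95 = 40.5026
Standard deviation = √40.5026 = 6.3642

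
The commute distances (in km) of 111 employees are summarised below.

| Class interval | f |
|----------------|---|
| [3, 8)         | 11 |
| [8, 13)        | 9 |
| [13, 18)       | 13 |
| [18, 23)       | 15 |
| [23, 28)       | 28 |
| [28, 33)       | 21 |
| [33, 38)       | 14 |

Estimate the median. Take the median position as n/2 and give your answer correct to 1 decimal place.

Cumulative frequencies: 11, 20, 33, 48, 76, 97, 111
n = 111; position = n/2 = 55.5.
This falls in the class [23, 28): L = 23, F = 48, f = 28, h = 5.
Median ≈ 23 + ((55.5 − 48) / 28) × 5 = 24.3393

24.3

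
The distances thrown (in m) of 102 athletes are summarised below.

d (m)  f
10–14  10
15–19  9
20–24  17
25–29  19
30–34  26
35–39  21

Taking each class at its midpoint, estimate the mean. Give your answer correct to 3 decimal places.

Midpoints: 12, 17, 22, 27, 32, 37
Σfm = 10×12 + 9×17 + 17×22 + 19×27 + 26×32 + 21×37 = 2769
n = Σf = 102
Mean = 2769 / 102 = 27.1471

27.147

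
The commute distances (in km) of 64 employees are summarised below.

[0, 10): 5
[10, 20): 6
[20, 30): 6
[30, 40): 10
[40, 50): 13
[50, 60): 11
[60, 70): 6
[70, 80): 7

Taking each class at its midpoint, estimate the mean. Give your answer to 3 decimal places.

42.500

Midpoints: 5, 15, 25, 35, 45, 55, 65, 75
Σfm = 5×5 + 6×15 + 6×25 + 10×35 + 13×45 + 11×55 + 6×65 + 7×75 = 2720
n = Σf = 64
Mean = 2720 / 64 = 42.5000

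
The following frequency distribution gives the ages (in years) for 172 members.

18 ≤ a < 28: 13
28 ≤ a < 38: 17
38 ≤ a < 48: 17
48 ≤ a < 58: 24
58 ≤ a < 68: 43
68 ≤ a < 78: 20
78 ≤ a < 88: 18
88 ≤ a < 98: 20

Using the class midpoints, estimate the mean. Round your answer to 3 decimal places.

Midpoints: 23, 33, 43, 53, 63, 73, 83, 93
Σfm = 13×23 + 17×33 + 17×43 + 24×53 + 43×63 + 20×73 + 18×83 + 20×93 = 10386
n = Σf = 172
Mean = 10386 / 172 = 60.3837

60.384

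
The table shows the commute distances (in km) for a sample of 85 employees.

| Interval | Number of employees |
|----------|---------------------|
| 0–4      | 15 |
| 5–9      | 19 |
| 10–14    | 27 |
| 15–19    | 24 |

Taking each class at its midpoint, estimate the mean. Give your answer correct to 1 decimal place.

Midpoints: 2, 7, 12, 17
Σfm = 15×2 + 19×7 + 27×12 + 24×17 = 895
n = Σf = 85
Mean = 895 / 85 = 10.5294

10.5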